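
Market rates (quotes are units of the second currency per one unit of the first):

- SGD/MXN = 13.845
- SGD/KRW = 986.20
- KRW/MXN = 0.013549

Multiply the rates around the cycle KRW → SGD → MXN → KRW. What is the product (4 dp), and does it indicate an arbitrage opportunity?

1.0361 (arbitrage exists)

Around KRW → SGD → MXN → KRW: 1 ÷ 986.20 × 13.845 ÷ 0.013549 = 1.036145
Product > 1; profitable direction is KRW → SGD → MXN → KRW.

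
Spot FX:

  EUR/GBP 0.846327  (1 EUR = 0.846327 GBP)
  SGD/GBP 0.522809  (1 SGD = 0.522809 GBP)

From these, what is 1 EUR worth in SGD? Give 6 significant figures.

1 EUR × 0.846327 = 0.846327 GBP
0.846327 GBP ÷ 0.522809 = 1.61881 SGD

EUR/SGD = 1.61881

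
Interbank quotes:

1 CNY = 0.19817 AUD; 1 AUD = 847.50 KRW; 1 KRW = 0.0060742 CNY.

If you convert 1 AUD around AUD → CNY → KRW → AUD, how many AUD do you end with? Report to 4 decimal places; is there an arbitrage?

Around AUD → CNY → KRW → AUD: 1 ÷ 0.19817 ÷ 0.0060742 ÷ 847.50 = 0.980242
Product < 1; profitable direction is AUD → KRW → CNY → AUD.

0.9802 (arbitrage exists)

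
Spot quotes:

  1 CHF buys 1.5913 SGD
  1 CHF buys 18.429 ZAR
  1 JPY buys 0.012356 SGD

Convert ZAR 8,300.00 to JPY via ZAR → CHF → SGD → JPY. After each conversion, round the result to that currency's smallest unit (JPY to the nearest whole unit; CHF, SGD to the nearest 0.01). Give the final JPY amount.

ZAR 8,300.00 ÷ 18.429 = CHF 450.38
CHF 450.38 × 1.5913 = SGD 716.69
SGD 716.69 ÷ 0.012356 = JPY 58,003

JPY 58,003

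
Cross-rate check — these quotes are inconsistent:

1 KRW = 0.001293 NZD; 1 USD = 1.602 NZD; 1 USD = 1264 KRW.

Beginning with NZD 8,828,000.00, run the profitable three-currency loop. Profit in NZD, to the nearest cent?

Profitable loop is NZD → USD → KRW → NZD:
NZD 8,828,000.00 ÷ 1.602 = USD 5,510,611.74
USD 5,510,611.74 × 1264 = KRW 6,965,413,233
KRW 6,965,413,233 × 0.001293 = NZD 9,006,279.31
Profit = NZD 9,006,279.31 − NZD 8,828,000.00

Profit: NZD 178,279.31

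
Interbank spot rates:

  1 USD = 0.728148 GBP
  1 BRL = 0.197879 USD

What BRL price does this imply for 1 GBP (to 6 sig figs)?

1 GBP ÷ 0.728148 = 1.37335 USD
1.37335 USD ÷ 0.197879 = 6.94034 BRL

GBP/BRL = 6.94034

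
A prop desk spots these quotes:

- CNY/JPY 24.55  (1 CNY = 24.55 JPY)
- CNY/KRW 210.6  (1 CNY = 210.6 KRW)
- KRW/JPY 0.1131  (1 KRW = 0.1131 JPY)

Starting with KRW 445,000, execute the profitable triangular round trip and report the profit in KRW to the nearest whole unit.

Profitable loop is KRW → CNY → JPY → KRW:
KRW 445,000 ÷ 210.6 = CNY 2,113.01
CNY 2,113.01 × 24.55 = JPY 51,874
JPY 51,874 ÷ 0.1131 = KRW 458,660
Profit = KRW 458,660 − KRW 445,000

Profit: KRW 13,660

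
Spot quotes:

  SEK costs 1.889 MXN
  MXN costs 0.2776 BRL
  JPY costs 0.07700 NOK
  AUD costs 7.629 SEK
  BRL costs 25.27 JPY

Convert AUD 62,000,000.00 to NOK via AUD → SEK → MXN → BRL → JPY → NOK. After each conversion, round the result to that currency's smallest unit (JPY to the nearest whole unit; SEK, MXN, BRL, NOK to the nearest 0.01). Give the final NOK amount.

AUD 62,000,000.00 × 7.629 = SEK 472,998,000.00
SEK 472,998,000.00 × 1.889 = MXN 893,493,222.00
MXN 893,493,222.00 × 0.2776 = BRL 248,033,718.43
BRL 248,033,718.43 × 25.27 = JPY 6,267,812,065
JPY 6,267,812,065 × 0.07700 = NOK 482,621,529.00

NOK 482,621,529.00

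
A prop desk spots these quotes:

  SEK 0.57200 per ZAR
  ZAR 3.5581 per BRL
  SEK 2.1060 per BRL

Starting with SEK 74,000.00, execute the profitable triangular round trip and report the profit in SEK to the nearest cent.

Profit: SEK 2,573.04

Profitable loop is SEK → ZAR → BRL → SEK:
SEK 74,000.00 ÷ 0.57200 = ZAR 129,370.63
ZAR 129,370.63 ÷ 3.5581 = BRL 36,359.47
BRL 36,359.47 × 2.1060 = SEK 76,573.04
Profit = SEK 76,573.04 − SEK 74,000.00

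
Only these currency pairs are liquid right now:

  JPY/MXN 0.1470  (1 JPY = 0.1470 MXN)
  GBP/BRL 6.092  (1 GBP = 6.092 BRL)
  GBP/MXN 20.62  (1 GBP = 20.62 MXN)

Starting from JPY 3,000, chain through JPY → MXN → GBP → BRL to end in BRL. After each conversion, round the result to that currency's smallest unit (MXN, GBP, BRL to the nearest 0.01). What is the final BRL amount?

JPY 3,000 × 0.1470 = MXN 441.00
MXN 441.00 ÷ 20.62 = GBP 21.39
GBP 21.39 × 6.092 = BRL 130.31

BRL 130.31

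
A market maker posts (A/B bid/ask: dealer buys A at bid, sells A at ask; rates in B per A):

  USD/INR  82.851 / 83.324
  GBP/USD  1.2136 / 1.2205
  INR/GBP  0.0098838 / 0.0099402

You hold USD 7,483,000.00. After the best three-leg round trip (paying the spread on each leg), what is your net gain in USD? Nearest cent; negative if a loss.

Best loop USD → INR → GBP → USD:
USD 7,483,000.00 × 82.851 (sell USD at bid) = INR 619,974,033.00
INR 619,974,033.00 × 0.0098838 (sell INR at bid) = GBP 6,127,699.35
GBP 6,127,699.35 × 1.2136 (sell GBP at bid) = USD 7,436,575.93

Net result: USD -46,424.07 (no profitable arbitrage after spreads)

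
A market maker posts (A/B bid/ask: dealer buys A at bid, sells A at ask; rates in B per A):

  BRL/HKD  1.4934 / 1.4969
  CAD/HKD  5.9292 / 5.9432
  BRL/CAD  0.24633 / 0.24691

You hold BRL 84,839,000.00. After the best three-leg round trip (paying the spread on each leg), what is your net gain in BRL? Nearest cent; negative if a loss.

Net profit: BRL 1,501,123.00

Best loop BRL → HKD → CAD → BRL:
BRL 84,839,000.00 × 1.4934 (sell BRL at bid) = HKD 126,698,562.60
HKD 126,698,562.60 ÷ 5.9432 (buy CAD at ask) = CAD 21,318,239.77
CAD 21,318,239.77 ÷ 0.24691 (buy BRL at ask) = BRL 86,340,123.00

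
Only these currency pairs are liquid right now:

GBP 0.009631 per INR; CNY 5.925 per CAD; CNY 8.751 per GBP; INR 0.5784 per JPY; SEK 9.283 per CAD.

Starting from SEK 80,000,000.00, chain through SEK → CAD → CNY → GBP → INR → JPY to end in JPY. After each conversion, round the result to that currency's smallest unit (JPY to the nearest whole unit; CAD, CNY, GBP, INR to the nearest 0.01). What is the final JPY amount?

JPY 1,047,448,405

SEK 80,000,000.00 ÷ 9.283 = CAD 8,617,903.69
CAD 8,617,903.69 × 5.925 = CNY 51,061,079.36
CNY 51,061,079.36 ÷ 8.751 = GBP 5,834,885.08
GBP 5,834,885.08 ÷ 0.009631 = INR 605,844,157.41
INR 605,844,157.41 ÷ 0.5784 = JPY 1,047,448,405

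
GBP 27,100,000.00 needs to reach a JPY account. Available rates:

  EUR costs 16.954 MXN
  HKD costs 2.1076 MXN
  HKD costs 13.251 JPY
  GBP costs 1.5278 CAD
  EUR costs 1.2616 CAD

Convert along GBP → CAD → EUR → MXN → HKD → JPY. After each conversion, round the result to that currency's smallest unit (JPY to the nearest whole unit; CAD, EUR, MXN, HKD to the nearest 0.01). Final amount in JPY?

GBP 27,100,000.00 × 1.5278 = CAD 41,403,380.00
CAD 41,403,380.00 ÷ 1.2616 = EUR 32,818,151.55
EUR 32,818,151.55 × 16.954 = MXN 556,398,941.38
MXN 556,398,941.38 ÷ 2.1076 = HKD 263,996,461.08
HKD 263,996,461.08 × 13.251 = JPY 3,498,217,106

JPY 3,498,217,106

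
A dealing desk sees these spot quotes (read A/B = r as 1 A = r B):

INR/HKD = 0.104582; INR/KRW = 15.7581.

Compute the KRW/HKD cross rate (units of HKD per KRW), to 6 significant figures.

KRW/HKD = 0.00663671

1 KRW ÷ 15.7581 = 0.0634594 INR
0.0634594 INR × 0.104582 = 0.00663671 HKD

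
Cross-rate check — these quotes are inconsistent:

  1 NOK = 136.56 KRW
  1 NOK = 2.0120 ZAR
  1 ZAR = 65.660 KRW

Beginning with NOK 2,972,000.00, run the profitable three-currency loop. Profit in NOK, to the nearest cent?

Profit: NOK 100,157.37

Profitable loop is NOK → KRW → ZAR → NOK:
NOK 2,972,000.00 × 136.56 = KRW 405,856,320
KRW 405,856,320 ÷ 65.660 = ZAR 6,181,180.63
ZAR 6,181,180.63 ÷ 2.0120 = NOK 3,072,157.37
Profit = NOK 3,072,157.37 − NOK 2,972,000.00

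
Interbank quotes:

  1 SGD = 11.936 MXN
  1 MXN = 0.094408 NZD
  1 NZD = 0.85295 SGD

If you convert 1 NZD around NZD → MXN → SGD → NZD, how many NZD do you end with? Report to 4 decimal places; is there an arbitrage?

1.0404 (arbitrage exists)

Around NZD → MXN → SGD → NZD: 1 ÷ 0.094408 ÷ 11.936 ÷ 0.85295 = 1.040420
Product > 1; profitable direction is NZD → MXN → SGD → NZD.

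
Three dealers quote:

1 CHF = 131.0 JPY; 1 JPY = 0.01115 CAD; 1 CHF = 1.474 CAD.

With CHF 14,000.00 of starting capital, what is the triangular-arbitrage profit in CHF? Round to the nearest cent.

Profit: CHF 127.96

Profitable loop is CHF → CAD → JPY → CHF:
CHF 14,000.00 × 1.474 = CAD 20,636.00
CAD 20,636.00 ÷ 0.01115 = JPY 1,850,762
JPY 1,850,762 ÷ 131.0 = CHF 14,127.96
Profit = CHF 14,127.96 − CHF 14,000.00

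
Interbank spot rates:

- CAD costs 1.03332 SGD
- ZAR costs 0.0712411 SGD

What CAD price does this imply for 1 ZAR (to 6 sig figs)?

1 ZAR × 0.0712411 = 0.0712411 SGD
0.0712411 SGD ÷ 1.03332 = 0.0689439 CAD

ZAR/CAD = 0.0689439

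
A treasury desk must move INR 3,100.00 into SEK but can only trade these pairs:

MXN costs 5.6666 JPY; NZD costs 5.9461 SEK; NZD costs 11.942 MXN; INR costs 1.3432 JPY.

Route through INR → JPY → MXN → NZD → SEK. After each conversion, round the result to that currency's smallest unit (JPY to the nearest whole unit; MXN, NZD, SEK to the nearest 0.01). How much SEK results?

SEK 365.86

INR 3,100.00 × 1.3432 = JPY 4,164
JPY 4,164 ÷ 5.6666 = MXN 734.83
MXN 734.83 ÷ 11.942 = NZD 61.53
NZD 61.53 × 5.9461 = SEK 365.86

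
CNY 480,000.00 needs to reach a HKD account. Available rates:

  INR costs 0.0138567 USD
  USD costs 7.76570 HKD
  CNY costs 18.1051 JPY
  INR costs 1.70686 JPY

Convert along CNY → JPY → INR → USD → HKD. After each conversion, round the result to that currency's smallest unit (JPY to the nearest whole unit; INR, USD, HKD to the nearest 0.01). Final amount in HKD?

HKD 547,879.07

CNY 480,000.00 × 18.1051 = JPY 8,690,448
JPY 8,690,448 ÷ 1.70686 = INR 5,091,482.61
INR 5,091,482.61 × 0.0138567 = USD 70,551.15
USD 70,551.15 × 7.76570 = HKD 547,879.07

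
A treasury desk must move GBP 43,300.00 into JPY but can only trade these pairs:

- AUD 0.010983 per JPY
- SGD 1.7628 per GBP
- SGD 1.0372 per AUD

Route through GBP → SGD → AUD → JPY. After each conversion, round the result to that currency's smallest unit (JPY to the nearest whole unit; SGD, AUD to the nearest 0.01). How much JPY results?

JPY 6,700,504

GBP 43,300.00 × 1.7628 = SGD 76,329.24
SGD 76,329.24 ÷ 1.0372 = AUD 73,591.63
AUD 73,591.63 ÷ 0.010983 = JPY 6,700,504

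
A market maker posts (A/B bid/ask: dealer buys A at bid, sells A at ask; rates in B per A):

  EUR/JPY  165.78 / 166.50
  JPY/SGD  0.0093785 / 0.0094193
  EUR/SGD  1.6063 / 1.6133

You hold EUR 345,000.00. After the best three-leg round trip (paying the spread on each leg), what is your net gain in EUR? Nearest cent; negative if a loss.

Best loop EUR → SGD → JPY → EUR:
EUR 345,000.00 × 1.6063 (sell EUR at bid) = SGD 554,173.50
SGD 554,173.50 ÷ 0.0094193 (buy JPY at ask) = JPY 58,833,831
JPY 58,833,831 ÷ 166.50 (buy EUR at ask) = EUR 353,356.34

Net profit: EUR 8,356.34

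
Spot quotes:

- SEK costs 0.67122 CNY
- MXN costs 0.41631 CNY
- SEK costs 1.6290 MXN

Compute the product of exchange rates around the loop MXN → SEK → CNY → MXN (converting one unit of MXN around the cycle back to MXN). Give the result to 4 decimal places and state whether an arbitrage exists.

0.9898 (arbitrage exists)

Around MXN → SEK → CNY → MXN: 1 ÷ 1.6290 × 0.67122 ÷ 0.41631 = 0.989753
Product < 1; profitable direction is MXN → CNY → SEK → MXN.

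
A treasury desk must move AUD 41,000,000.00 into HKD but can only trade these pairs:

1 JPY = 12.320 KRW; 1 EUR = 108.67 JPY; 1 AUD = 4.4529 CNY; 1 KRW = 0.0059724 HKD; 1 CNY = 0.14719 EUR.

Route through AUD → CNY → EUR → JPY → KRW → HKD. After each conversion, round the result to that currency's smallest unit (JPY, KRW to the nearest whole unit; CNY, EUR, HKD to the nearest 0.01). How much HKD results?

AUD 41,000,000.00 × 4.4529 = CNY 182,568,900.00
CNY 182,568,900.00 × 0.14719 = EUR 26,872,316.39
EUR 26,872,316.39 × 108.67 = JPY 2,920,214,622
JPY 2,920,214,622 × 12.320 = KRW 35,977,044,143
KRW 35,977,044,143 × 0.0059724 = HKD 214,869,298.44

HKD 214,869,298.44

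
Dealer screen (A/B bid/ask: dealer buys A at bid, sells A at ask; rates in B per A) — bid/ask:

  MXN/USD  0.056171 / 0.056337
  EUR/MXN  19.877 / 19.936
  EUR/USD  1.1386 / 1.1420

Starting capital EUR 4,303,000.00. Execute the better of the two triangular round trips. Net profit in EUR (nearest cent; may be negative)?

Best loop EUR → USD → MXN → EUR:
EUR 4,303,000.00 × 1.1386 (sell EUR at bid) = USD 4,899,395.80
USD 4,899,395.80 ÷ 0.056337 (buy MXN at ask) = MXN 86,965,862.58
MXN 86,965,862.58 ÷ 19.936 (buy EUR at ask) = EUR 4,362,252.34

Net profit: EUR 59,252.34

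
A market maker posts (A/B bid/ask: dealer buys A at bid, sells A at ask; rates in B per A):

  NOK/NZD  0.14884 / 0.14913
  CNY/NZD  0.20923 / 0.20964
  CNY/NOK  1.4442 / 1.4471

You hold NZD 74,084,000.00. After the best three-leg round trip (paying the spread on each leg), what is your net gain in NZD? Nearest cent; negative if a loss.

Net profit: NZD 1,878,154.50

Best loop NZD → CNY → NOK → NZD:
NZD 74,084,000.00 ÷ 0.20964 (buy CNY at ask) = CNY 353,386,758.25
CNY 353,386,758.25 × 1.4442 (sell CNY at bid) = NOK 510,361,156.27
NOK 510,361,156.27 × 0.14884 (sell NOK at bid) = NZD 75,962,154.50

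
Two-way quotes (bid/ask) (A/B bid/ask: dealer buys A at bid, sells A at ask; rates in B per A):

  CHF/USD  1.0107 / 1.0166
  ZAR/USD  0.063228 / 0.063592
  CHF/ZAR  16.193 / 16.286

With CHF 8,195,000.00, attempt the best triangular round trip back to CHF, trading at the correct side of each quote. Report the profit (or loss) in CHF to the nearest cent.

Net profit: CHF 58,451.68

Best loop CHF → ZAR → USD → CHF:
CHF 8,195,000.00 × 16.193 (sell CHF at bid) = ZAR 132,701,635.00
ZAR 132,701,635.00 × 0.063228 (sell ZAR at bid) = USD 8,390,458.98
USD 8,390,458.98 ÷ 1.0166 (buy CHF at ask) = CHF 8,253,451.68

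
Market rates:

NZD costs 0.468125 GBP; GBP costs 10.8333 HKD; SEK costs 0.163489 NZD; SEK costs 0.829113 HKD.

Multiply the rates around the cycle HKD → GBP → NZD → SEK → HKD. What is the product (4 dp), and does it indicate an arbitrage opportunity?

Around HKD → GBP → NZD → SEK → HKD: 1 ÷ 10.8333 ÷ 0.468125 ÷ 0.163489 × 0.829113 = 1.000006
Product ≈ 1 (deviation 0.001%, within rounding noise).

1.0000 (no arbitrage)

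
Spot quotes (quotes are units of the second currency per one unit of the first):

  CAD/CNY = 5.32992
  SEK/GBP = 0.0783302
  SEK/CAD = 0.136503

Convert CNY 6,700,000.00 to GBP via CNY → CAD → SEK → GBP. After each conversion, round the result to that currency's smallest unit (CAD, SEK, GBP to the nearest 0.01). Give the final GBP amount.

CNY 6,700,000.00 ÷ 5.32992 = CAD 1,257,054.51
CAD 1,257,054.51 ÷ 0.136503 = SEK 9,208,988.15
SEK 9,208,988.15 × 0.0783302 = GBP 721,341.88

GBP 721,341.88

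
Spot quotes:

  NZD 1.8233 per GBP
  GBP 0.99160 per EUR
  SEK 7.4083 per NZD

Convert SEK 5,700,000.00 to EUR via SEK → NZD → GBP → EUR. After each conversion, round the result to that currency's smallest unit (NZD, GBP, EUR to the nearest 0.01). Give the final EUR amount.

EUR 425,560.83

SEK 5,700,000.00 ÷ 7.4083 = NZD 769,407.29
NZD 769,407.29 ÷ 1.8233 = GBP 421,986.12
GBP 421,986.12 ÷ 0.99160 = EUR 425,560.83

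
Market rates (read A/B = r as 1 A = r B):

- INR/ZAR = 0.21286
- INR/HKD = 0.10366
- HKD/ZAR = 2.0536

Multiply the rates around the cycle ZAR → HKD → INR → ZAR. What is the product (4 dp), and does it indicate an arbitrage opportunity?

0.9999 (no arbitrage)

Around ZAR → HKD → INR → ZAR: 1 ÷ 2.0536 ÷ 0.10366 × 0.21286 = 0.999924
Product ≈ 1 (deviation 0.008%, within rounding noise).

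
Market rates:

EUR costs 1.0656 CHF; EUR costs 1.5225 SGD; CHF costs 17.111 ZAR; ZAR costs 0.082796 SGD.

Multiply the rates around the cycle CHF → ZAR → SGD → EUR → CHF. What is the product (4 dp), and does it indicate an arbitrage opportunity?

0.9916 (arbitrage exists)

Around CHF → ZAR → SGD → EUR → CHF: 1 × 17.111 × 0.082796 ÷ 1.5225 × 1.0656 = 0.991566
Product < 1; profitable direction is CHF → EUR → SGD → ZAR → CHF.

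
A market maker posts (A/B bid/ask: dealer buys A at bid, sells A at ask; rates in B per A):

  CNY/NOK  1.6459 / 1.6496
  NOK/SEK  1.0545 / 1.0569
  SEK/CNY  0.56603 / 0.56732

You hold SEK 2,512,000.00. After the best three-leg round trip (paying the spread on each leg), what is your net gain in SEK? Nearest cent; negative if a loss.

Net profit: SEK 27,679.98

Best loop SEK → NOK → CNY → SEK:
SEK 2,512,000.00 ÷ 1.0569 (buy NOK at ask) = NOK 2,376,762.23
NOK 2,376,762.23 ÷ 1.6496 (buy CNY at ask) = CNY 1,440,811.24
CNY 1,440,811.24 ÷ 0.56732 (buy SEK at ask) = SEK 2,539,679.98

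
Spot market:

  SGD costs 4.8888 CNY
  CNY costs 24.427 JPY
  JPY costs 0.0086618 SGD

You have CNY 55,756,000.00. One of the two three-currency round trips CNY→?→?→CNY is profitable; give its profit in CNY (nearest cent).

Profitable loop is CNY → JPY → SGD → CNY:
CNY 55,756,000.00 × 24.427 = JPY 1,361,951,812
JPY 1,361,951,812 × 0.0086618 = SGD 11,796,954.21
SGD 11,796,954.21 × 4.8888 = CNY 57,672,949.72
Profit = CNY 57,672,949.72 − CNY 55,756,000.00

Profit: CNY 1,916,949.72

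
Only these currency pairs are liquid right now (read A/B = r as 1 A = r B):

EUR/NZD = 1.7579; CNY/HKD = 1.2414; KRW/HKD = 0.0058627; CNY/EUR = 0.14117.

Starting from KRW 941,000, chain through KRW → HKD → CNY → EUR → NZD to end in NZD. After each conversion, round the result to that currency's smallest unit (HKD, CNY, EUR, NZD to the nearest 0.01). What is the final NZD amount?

KRW 941,000 × 0.0058627 = HKD 5,516.80
HKD 5,516.80 ÷ 1.2414 = CNY 4,444.01
CNY 4,444.01 × 0.14117 = EUR 627.36
EUR 627.36 × 1.7579 = NZD 1,102.84

NZD 1,102.84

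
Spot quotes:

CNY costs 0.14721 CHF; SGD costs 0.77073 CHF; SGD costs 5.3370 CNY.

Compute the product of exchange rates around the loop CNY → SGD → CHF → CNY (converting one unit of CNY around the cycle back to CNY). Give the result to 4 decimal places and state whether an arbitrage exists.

Around CNY → SGD → CHF → CNY: 1 ÷ 5.3370 × 0.77073 ÷ 0.14721 = 0.980997
Product < 1; profitable direction is CNY → CHF → SGD → CNY.

0.9810 (arbitrage exists)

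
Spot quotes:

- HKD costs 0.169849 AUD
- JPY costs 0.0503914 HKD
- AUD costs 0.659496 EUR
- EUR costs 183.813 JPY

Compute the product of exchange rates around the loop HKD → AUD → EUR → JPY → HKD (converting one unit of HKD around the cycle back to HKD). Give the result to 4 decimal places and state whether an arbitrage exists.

1.0375 (arbitrage exists)

Around HKD → AUD → EUR → JPY → HKD: 1 × 0.169849 × 0.659496 × 183.813 × 0.0503914 = 1.037547
Product > 1; profitable direction is HKD → AUD → EUR → JPY → HKD.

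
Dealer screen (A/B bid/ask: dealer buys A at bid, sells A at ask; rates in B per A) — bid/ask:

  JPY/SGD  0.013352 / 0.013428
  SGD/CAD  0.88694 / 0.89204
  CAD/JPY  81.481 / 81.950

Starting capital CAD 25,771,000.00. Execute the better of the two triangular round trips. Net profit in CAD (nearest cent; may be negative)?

Best loop CAD → SGD → JPY → CAD:
CAD 25,771,000.00 ÷ 0.89204 (buy SGD at ask) = SGD 28,889,960.09
SGD 28,889,960.09 ÷ 0.013428 (buy JPY at ask) = JPY 2,151,471,559
JPY 2,151,471,559 ÷ 81.950 (buy CAD at ask) = CAD 26,253,466.25

Net profit: CAD 482,466.25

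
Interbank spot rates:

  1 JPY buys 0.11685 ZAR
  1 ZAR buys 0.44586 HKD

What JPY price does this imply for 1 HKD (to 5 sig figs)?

HKD/JPY = 19.194

1 HKD ÷ 0.44586 = 2.24286 ZAR
2.24286 ZAR ÷ 0.11685 = 19.1943 JPY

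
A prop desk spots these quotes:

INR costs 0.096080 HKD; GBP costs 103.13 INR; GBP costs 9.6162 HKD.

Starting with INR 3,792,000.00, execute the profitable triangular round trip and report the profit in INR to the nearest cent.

Profit: INR 115,354.85

Profitable loop is INR → HKD → GBP → INR:
INR 3,792,000.00 × 0.096080 = HKD 364,335.36
HKD 364,335.36 ÷ 9.6162 = GBP 37,887.66
GBP 37,887.66 × 103.13 = INR 3,907,354.85
Profit = INR 3,907,354.85 − INR 3,792,000.00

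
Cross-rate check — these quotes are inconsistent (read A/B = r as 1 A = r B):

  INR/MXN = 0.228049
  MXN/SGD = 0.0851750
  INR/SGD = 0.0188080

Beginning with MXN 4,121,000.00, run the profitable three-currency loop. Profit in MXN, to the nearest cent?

Profit: MXN 134,987.20

Profitable loop is MXN → SGD → INR → MXN:
MXN 4,121,000.00 × 0.0851750 = SGD 351,006.17
SGD 351,006.17 ÷ 0.0188080 = INR 18,662,599.69
INR 18,662,599.69 × 0.228049 = MXN 4,255,987.20
Profit = MXN 4,255,987.20 − MXN 4,121,000.00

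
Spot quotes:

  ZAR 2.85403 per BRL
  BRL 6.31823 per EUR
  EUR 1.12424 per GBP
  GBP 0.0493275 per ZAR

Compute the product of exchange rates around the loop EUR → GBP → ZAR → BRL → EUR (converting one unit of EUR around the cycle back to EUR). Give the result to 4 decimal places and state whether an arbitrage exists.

Around EUR → GBP → ZAR → BRL → EUR: 1 ÷ 1.12424 ÷ 0.0493275 ÷ 2.85403 ÷ 6.31823 = 0.999995
Product ≈ 1 (deviation 0.000%, within rounding noise).

1.0000 (no arbitrage)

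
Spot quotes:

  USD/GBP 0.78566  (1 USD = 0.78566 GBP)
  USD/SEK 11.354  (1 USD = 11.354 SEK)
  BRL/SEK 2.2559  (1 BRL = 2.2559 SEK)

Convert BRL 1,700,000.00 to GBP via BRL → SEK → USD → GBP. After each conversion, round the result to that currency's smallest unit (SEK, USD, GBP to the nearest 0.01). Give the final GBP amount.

GBP 265,371.65

BRL 1,700,000.00 × 2.2559 = SEK 3,835,030.00
SEK 3,835,030.00 ÷ 11.354 = USD 337,769.07
USD 337,769.07 × 0.78566 = GBP 265,371.65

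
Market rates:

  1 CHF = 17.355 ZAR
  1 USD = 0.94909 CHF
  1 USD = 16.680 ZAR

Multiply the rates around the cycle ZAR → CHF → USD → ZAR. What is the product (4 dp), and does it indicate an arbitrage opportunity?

1.0127 (arbitrage exists)

Around ZAR → CHF → USD → ZAR: 1 ÷ 17.355 ÷ 0.94909 × 16.680 = 1.012661
Product > 1; profitable direction is ZAR → CHF → USD → ZAR.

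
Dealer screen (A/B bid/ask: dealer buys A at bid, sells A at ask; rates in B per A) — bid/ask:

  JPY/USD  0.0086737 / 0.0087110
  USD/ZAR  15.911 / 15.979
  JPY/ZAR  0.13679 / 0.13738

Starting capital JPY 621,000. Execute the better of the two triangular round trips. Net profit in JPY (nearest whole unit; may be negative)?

Best loop JPY → USD → ZAR → JPY:
JPY 621,000 × 0.0086737 (sell JPY at bid) = USD 5,386.37
USD 5,386.37 × 15.911 (sell USD at bid) = ZAR 85,702.50
ZAR 85,702.50 ÷ 0.13738 (buy JPY at ask) = JPY 623,835

Net profit: JPY 2,835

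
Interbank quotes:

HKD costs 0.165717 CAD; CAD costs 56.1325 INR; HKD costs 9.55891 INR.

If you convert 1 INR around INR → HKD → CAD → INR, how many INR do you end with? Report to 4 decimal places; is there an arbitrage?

Around INR → HKD → CAD → INR: 1 ÷ 9.55891 × 0.165717 × 56.1325 = 0.973135
Product < 1; profitable direction is INR → CAD → HKD → INR.

0.9731 (arbitrage exists)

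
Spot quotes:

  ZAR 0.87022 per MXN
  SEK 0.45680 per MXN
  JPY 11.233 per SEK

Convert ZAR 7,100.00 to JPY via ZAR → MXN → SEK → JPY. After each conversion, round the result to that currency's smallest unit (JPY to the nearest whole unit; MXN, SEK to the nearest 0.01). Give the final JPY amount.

JPY 41,865

ZAR 7,100.00 ÷ 0.87022 = MXN 8,158.86
MXN 8,158.86 × 0.45680 = SEK 3,726.97
SEK 3,726.97 × 11.233 = JPY 41,865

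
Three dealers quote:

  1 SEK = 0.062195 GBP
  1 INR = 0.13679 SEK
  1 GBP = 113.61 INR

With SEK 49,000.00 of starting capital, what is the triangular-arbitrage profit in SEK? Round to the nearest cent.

Profit: SEK 1,695.53

Profitable loop is SEK → INR → GBP → SEK:
SEK 49,000.00 ÷ 0.13679 = INR 358,213.32
INR 358,213.32 ÷ 113.61 = GBP 3,153.01
GBP 3,153.01 ÷ 0.062195 = SEK 50,695.53
Profit = SEK 50,695.53 − SEK 49,000.00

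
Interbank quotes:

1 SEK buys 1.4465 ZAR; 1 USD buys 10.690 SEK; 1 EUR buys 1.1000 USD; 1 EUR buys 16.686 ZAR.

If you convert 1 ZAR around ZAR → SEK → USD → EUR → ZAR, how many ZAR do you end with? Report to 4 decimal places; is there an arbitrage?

Around ZAR → SEK → USD → EUR → ZAR: 1 ÷ 1.4465 ÷ 10.690 ÷ 1.1000 × 16.686 = 0.980987
Product < 1; profitable direction is ZAR → EUR → USD → SEK → ZAR.

0.9810 (arbitrage exists)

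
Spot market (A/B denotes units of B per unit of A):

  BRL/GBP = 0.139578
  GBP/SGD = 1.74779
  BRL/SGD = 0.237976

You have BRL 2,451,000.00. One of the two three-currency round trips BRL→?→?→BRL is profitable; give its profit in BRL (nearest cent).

Profit: BRL 61,559.60

Profitable loop is BRL → GBP → SGD → BRL:
BRL 2,451,000.00 × 0.139578 = GBP 342,105.68
GBP 342,105.68 × 1.74779 = SGD 597,928.88
SGD 597,928.88 ÷ 0.237976 = BRL 2,512,559.60
Profit = BRL 2,512,559.60 − BRL 2,451,000.00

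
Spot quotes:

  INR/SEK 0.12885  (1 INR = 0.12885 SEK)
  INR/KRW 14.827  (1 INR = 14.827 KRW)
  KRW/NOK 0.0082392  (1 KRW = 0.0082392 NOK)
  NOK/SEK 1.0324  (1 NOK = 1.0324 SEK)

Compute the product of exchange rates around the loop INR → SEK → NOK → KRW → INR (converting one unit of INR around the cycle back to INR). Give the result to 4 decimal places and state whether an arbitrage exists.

Around INR → SEK → NOK → KRW → INR: 1 × 0.12885 ÷ 1.0324 ÷ 0.0082392 ÷ 14.827 = 1.021640
Product > 1; profitable direction is INR → SEK → NOK → KRW → INR.

1.0216 (arbitrage exists)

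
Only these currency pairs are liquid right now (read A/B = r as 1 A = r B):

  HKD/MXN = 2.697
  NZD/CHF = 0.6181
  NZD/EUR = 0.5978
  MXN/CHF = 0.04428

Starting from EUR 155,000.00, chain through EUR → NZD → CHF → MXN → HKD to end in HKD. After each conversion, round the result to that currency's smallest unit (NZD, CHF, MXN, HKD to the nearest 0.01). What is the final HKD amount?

EUR 155,000.00 ÷ 0.5978 = NZD 259,284.04
NZD 259,284.04 × 0.6181 = CHF 160,263.47
CHF 160,263.47 ÷ 0.04428 = MXN 3,619,319.56
MXN 3,619,319.56 ÷ 2.697 = HKD 1,341,979.81

HKD 1,341,979.81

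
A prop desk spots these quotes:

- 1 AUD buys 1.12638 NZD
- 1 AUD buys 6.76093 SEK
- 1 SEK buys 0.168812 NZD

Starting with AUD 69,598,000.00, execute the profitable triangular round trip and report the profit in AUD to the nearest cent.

Profit: AUD 923,506.92

Profitable loop is AUD → SEK → NZD → AUD:
AUD 69,598,000.00 × 6.76093 = SEK 470,547,206.14
SEK 470,547,206.14 × 0.168812 = NZD 79,434,014.96
NZD 79,434,014.96 ÷ 1.12638 = AUD 70,521,506.92
Profit = AUD 70,521,506.92 − AUD 69,598,000.00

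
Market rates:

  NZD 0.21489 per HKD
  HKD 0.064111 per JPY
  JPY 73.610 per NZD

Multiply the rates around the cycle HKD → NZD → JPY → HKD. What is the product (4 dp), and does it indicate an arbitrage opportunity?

Around HKD → NZD → JPY → HKD: 1 × 0.21489 × 73.610 × 0.064111 = 1.014111
Product > 1; profitable direction is HKD → NZD → JPY → HKD.

1.0141 (arbitrage exists)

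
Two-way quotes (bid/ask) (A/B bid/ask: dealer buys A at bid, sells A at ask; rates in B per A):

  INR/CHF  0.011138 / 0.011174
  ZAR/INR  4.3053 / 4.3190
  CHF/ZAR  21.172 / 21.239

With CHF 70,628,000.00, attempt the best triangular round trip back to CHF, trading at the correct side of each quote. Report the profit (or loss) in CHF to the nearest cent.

Net profit: CHF 1,076,997.73

Best loop CHF → ZAR → INR → CHF:
CHF 70,628,000.00 × 21.172 (sell CHF at bid) = ZAR 1,495,336,016.00
ZAR 1,495,336,016.00 × 4.3053 (sell ZAR at bid) = INR 6,437,870,149.68
INR 6,437,870,149.68 × 0.011138 (sell INR at bid) = CHF 71,704,997.73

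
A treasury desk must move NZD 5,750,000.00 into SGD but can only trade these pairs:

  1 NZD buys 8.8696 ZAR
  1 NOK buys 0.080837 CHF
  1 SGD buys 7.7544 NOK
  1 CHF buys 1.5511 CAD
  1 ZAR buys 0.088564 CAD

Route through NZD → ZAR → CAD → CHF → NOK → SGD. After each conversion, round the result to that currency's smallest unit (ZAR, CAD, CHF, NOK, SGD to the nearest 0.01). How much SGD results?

SGD 4,645,483.45

NZD 5,750,000.00 × 8.8696 = ZAR 51,000,200.00
ZAR 51,000,200.00 × 0.088564 = CAD 4,516,781.71
CAD 4,516,781.71 ÷ 1.5511 = CHF 2,911,986.15
CHF 2,911,986.15 ÷ 0.080837 = NOK 36,022,936.90
NOK 36,022,936.90 ÷ 7.7544 = SGD 4,645,483.45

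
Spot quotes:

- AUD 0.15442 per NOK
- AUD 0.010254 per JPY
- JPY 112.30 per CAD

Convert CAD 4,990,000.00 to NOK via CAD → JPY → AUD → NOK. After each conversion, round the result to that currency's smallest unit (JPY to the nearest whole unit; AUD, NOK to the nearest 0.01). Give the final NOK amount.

CAD 4,990,000.00 × 112.30 = JPY 560,377,000
JPY 560,377,000 × 0.010254 = AUD 5,746,105.76
AUD 5,746,105.76 ÷ 0.15442 = NOK 37,210,890.82

NOK 37,210,890.82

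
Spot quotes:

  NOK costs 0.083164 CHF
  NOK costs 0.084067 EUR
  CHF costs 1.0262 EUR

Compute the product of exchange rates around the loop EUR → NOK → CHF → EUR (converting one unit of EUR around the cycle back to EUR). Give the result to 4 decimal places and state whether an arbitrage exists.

Around EUR → NOK → CHF → EUR: 1 ÷ 0.084067 × 0.083164 × 1.0262 = 1.015177
Product > 1; profitable direction is EUR → NOK → CHF → EUR.

1.0152 (arbitrage exists)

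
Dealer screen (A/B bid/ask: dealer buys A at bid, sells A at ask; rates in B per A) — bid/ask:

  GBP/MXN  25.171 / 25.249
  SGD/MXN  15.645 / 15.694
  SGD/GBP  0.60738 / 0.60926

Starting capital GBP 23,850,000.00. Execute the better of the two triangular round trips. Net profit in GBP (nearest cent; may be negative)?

Net profit: GBP 405,883.74

Best loop GBP → SGD → MXN → GBP:
GBP 23,850,000.00 ÷ 0.60926 (buy SGD at ask) = SGD 39,145,849.06
SGD 39,145,849.06 × 15.645 (sell SGD at bid) = MXN 612,436,808.59
MXN 612,436,808.59 ÷ 25.249 (buy GBP at ask) = GBP 24,255,883.74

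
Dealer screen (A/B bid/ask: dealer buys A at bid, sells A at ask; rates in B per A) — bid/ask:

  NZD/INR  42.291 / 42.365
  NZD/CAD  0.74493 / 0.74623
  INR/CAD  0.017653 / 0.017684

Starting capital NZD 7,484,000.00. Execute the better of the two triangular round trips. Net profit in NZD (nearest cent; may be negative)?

Net profit: NZD 3,339.91

Best loop NZD → INR → CAD → NZD:
NZD 7,484,000.00 × 42.291 (sell NZD at bid) = INR 316,505,844.00
INR 316,505,844.00 × 0.017653 (sell INR at bid) = CAD 5,587,277.66
CAD 5,587,277.66 ÷ 0.74623 (buy NZD at ask) = NZD 7,487,339.91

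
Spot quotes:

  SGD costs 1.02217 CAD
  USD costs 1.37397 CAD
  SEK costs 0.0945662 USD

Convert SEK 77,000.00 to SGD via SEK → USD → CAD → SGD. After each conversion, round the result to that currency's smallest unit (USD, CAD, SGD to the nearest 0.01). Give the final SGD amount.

SEK 77,000.00 × 0.0945662 = USD 7,281.60
USD 7,281.60 × 1.37397 = CAD 10,004.70
CAD 10,004.70 ÷ 1.02217 = SGD 9,787.71

SGD 9,787.71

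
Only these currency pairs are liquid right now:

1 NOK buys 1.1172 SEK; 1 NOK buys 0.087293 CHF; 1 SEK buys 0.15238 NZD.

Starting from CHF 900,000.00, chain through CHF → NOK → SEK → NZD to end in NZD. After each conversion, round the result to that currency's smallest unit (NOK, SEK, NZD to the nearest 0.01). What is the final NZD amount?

NZD 1,755,181.31

CHF 900,000.00 ÷ 0.087293 = NOK 10,310,105.05
NOK 10,310,105.05 × 1.1172 = SEK 11,518,449.36
SEK 11,518,449.36 × 0.15238 = NZD 1,755,181.31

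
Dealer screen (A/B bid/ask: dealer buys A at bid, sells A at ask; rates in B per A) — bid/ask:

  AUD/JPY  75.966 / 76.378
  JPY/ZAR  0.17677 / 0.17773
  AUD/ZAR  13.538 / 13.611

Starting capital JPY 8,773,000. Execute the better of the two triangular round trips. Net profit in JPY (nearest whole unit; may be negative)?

Net result: JPY -23,694 (no profitable arbitrage after spreads)

Best loop JPY → AUD → ZAR → JPY:
JPY 8,773,000 ÷ 76.378 (buy AUD at ask) = AUD 114,862.92
AUD 114,862.92 × 13.538 (sell AUD at bid) = ZAR 1,555,014.19
ZAR 1,555,014.19 ÷ 0.17773 (buy JPY at ask) = JPY 8,749,306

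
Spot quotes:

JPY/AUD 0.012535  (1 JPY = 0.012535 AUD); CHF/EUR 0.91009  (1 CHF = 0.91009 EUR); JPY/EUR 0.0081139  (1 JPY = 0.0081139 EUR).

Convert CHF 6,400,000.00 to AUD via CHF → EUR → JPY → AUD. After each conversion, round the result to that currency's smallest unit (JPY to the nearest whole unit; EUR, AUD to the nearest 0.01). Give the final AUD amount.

AUD 8,998,269.66

CHF 6,400,000.00 × 0.91009 = EUR 5,824,576.00
EUR 5,824,576.00 ÷ 0.0081139 = JPY 717,851,588
JPY 717,851,588 × 0.012535 = AUD 8,998,269.66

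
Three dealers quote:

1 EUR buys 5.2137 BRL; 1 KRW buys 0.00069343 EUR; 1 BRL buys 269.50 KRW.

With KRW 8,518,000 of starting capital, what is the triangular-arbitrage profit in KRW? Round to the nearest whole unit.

Profitable loop is KRW → BRL → EUR → KRW:
KRW 8,518,000 ÷ 269.50 = BRL 31,606.68
BRL 31,606.68 ÷ 5.2137 = EUR 6,062.24
EUR 6,062.24 ÷ 0.00069343 = KRW 8,742,391
Profit = KRW 8,742,391 − KRW 8,518,000

Profit: KRW 224,391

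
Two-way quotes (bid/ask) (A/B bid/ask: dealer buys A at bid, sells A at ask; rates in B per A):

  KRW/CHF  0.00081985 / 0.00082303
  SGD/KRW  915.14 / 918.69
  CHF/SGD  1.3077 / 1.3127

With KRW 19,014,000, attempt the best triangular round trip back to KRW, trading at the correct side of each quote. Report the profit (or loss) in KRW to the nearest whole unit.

Net profit: KRW 142,817

Best loop KRW → SGD → CHF → KRW:
KRW 19,014,000 ÷ 918.69 (buy SGD at ask) = SGD 20,696.86
SGD 20,696.86 ÷ 1.3127 (buy CHF at ask) = CHF 15,766.64
CHF 15,766.64 ÷ 0.00082303 (buy KRW at ask) = KRW 19,156,817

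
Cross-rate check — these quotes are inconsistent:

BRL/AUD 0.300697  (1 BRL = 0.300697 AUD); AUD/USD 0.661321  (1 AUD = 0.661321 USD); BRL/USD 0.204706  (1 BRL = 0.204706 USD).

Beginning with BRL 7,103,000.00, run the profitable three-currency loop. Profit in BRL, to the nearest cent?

Profitable loop is BRL → USD → AUD → BRL:
BRL 7,103,000.00 × 0.204706 = USD 1,454,026.72
USD 1,454,026.72 ÷ 0.661321 = AUD 2,198,670.11
AUD 2,198,670.11 ÷ 0.300697 = BRL 7,311,912.37
Profit = BRL 7,311,912.37 − BRL 7,103,000.00

Profit: BRL 208,912.37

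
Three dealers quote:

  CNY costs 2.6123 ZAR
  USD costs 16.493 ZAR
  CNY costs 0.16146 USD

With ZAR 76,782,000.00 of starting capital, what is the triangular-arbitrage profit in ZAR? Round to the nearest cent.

Profitable loop is ZAR → CNY → USD → ZAR:
ZAR 76,782,000.00 ÷ 2.6123 = CNY 29,392,489.38
CNY 29,392,489.38 × 0.16146 = USD 4,745,711.33
USD 4,745,711.33 × 16.493 = ZAR 78,271,017.05
Profit = ZAR 78,271,017.05 − ZAR 76,782,000.00

Profit: ZAR 1,489,017.05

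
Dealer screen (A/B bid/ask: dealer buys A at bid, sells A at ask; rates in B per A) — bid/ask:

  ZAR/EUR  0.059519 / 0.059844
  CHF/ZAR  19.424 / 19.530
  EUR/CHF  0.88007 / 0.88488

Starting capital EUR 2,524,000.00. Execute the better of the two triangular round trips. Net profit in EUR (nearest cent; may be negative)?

Net profit: EUR 44,034.55

Best loop EUR → CHF → ZAR → EUR:
EUR 2,524,000.00 × 0.88007 (sell EUR at bid) = CHF 2,221,296.68
CHF 2,221,296.68 × 19.424 (sell CHF at bid) = ZAR 43,146,466.71
ZAR 43,146,466.71 × 0.059519 (sell ZAR at bid) = EUR 2,568,034.55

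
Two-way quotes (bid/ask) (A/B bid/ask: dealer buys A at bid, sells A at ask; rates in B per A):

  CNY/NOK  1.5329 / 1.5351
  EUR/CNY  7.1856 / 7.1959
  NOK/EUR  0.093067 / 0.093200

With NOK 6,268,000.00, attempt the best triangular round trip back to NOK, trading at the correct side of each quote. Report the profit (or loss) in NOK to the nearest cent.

Net profit: NOK 157,420.65

Best loop NOK → EUR → CNY → NOK:
NOK 6,268,000.00 × 0.093067 (sell NOK at bid) = EUR 583,343.96
EUR 583,343.96 × 7.1856 (sell EUR at bid) = CNY 4,191,676.33
CNY 4,191,676.33 × 1.5329 (sell CNY at bid) = NOK 6,425,420.65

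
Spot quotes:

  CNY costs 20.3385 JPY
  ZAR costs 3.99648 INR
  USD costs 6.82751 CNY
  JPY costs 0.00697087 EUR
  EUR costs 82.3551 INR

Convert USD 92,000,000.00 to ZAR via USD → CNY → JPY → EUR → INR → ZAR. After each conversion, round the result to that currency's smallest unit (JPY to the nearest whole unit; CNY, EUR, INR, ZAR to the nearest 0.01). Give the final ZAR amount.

USD 92,000,000.00 × 6.82751 = CNY 628,130,920.00
CNY 628,130,920.00 × 20.3385 = JPY 12,775,240,716
JPY 12,775,240,716 × 0.00697087 = EUR 89,054,542.25
EUR 89,054,542.25 × 82.3551 = INR 7,334,095,732.45
INR 7,334,095,732.45 ÷ 3.99648 = ZAR 1,835,138,855.31

ZAR 1,835,138,855.31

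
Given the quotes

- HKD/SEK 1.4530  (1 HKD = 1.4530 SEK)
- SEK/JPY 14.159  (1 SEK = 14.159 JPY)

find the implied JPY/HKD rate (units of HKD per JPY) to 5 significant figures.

JPY/HKD = 0.048607

1 JPY ÷ 14.159 = 0.0706265 SEK
0.0706265 SEK ÷ 1.4530 = 0.0486073 HKD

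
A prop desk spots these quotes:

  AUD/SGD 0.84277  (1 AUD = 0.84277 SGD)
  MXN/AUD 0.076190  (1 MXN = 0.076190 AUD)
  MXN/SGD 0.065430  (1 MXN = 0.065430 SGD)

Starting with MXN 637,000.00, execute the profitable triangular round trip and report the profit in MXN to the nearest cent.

Profitable loop is MXN → SGD → AUD → MXN:
MXN 637,000.00 × 0.065430 = SGD 41,678.91
SGD 41,678.91 ÷ 0.84277 = AUD 49,454.67
AUD 49,454.67 ÷ 0.076190 = MXN 649,096.57
Profit = MXN 649,096.57 − MXN 637,000.00

Profit: MXN 12,096.57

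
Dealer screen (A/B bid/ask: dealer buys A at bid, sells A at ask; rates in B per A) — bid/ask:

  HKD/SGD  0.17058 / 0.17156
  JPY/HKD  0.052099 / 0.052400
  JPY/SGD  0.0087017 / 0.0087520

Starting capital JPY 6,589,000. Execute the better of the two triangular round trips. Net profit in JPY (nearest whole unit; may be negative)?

Net profit: JPY 101,671

Best loop JPY → HKD → SGD → JPY:
JPY 6,589,000 × 0.052099 (sell JPY at bid) = HKD 343,280.31
HKD 343,280.31 × 0.17058 (sell HKD at bid) = SGD 58,556.76
SGD 58,556.76 ÷ 0.0087520 (buy JPY at ask) = JPY 6,690,671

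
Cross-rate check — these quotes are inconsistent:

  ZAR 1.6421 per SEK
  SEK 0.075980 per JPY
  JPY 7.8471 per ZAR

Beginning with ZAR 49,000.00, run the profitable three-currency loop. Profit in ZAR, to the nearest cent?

Profit: ZAR 1,048.15

Profitable loop is ZAR → SEK → JPY → ZAR:
ZAR 49,000.00 ÷ 1.6421 = SEK 29,839.84
SEK 29,839.84 ÷ 0.075980 = JPY 392,733
JPY 392,733 ÷ 7.8471 = ZAR 50,048.15
Profit = ZAR 50,048.15 − ZAR 49,000.00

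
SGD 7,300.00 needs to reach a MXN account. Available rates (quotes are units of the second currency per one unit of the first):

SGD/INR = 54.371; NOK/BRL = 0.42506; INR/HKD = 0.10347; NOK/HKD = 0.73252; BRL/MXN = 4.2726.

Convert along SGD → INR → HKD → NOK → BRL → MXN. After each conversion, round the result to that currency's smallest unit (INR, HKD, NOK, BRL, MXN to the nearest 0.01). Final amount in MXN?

MXN 101,818.71

SGD 7,300.00 × 54.371 = INR 396,908.30
INR 396,908.30 × 0.10347 = HKD 41,068.10
HKD 41,068.10 ÷ 0.73252 = NOK 56,064.13
NOK 56,064.13 × 0.42506 = BRL 23,830.62
BRL 23,830.62 × 4.2726 = MXN 101,818.71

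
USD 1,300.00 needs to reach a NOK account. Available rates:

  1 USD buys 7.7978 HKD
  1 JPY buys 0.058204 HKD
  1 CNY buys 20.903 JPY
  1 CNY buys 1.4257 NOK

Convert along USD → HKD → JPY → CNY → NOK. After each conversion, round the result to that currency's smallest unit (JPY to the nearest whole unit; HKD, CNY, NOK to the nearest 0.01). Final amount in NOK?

USD 1,300.00 × 7.7978 = HKD 10,137.14
HKD 10,137.14 ÷ 0.058204 = JPY 174,166
JPY 174,166 ÷ 20.903 = CNY 8,332.11
CNY 8,332.11 × 1.4257 = NOK 11,879.09

NOK 11,879.09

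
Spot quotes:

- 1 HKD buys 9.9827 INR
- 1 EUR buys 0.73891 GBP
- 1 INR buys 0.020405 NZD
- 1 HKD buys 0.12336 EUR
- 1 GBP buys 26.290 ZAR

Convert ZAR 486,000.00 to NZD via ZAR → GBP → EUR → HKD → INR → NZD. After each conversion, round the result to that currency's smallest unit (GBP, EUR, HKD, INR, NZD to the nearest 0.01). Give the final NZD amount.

NZD 41,310.88

ZAR 486,000.00 ÷ 26.290 = GBP 18,486.12
GBP 18,486.12 ÷ 0.73891 = EUR 25,018.09
EUR 25,018.09 ÷ 0.12336 = HKD 202,805.53
HKD 202,805.53 × 9.9827 = INR 2,024,546.76
INR 2,024,546.76 × 0.020405 = NZD 41,310.88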